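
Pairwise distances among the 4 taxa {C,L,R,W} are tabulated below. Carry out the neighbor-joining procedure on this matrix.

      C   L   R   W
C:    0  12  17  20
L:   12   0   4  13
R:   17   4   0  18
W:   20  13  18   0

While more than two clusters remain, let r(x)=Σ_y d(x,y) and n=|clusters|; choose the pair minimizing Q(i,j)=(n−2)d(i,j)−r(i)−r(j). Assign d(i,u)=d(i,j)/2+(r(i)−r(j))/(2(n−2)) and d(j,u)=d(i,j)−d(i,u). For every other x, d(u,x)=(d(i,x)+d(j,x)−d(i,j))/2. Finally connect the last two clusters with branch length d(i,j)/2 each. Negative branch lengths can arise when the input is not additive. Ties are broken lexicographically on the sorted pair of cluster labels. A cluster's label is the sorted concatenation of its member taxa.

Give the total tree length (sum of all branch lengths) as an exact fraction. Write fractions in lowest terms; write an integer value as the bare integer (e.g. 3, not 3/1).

27

step 1: merge (C,W) at d=20, Q=-60; branch lengths C→19/2, W→21/2; new cluster CW
  updated: d(CW,L)=5/2, d(CW,R)=15/2
step 2: merge (CW,L) at d=5/2, Q=-14; branch lengths CW→3, L→-1/2; new cluster CLW
  updated: d(CLW,R)=9/2
step 3: merge (CLW,R) at d=9/2; branch lengths CLW→9/4, R→9/4; new cluster CLRW
final tree: (((C:19/2,W:21/2):3,L:-1/2):9/4,R:9/4)
total length: 27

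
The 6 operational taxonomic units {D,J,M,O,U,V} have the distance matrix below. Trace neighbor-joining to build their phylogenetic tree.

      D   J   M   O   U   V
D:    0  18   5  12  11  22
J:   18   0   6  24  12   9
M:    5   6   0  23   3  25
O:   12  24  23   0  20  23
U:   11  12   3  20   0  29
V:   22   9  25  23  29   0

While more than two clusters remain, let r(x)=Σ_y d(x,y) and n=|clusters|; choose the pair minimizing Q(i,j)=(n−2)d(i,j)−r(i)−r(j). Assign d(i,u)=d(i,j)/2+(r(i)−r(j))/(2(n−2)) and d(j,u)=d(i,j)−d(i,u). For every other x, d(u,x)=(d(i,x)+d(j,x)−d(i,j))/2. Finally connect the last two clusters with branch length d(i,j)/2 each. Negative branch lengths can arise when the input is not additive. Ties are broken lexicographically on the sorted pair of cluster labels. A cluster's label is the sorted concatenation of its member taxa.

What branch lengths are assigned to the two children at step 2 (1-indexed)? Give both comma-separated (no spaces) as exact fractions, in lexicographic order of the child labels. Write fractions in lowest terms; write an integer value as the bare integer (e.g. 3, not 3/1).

iteration 1: select J,V (d=9, Q=-141); attach at lengths (-3/8, 75/8); label the merged cluster JV
  updated: d(D,JV)=31/2, d(JV,M)=11, d(JV,O)=19, d(JV,U)=16
iteration 2: select M,U (d=3, Q=-83); attach at lengths (1/6, 17/6); label the merged cluster MU
  updated: d(D,MU)=13/2, d(JV,MU)=12, d(MU,O)=20
iteration 3: select D,O (d=12, Q=-61); attach at lengths (7/4, 41/4); label the merged cluster DO
  updated: d(DO,JV)=45/4, d(DO,MU)=29/4
iteration 4: select DO,JV (d=45/4, Q=-61/2); attach at lengths (13/4, 8); label the merged cluster DJOV
  updated: d(DJOV,MU)=4
iteration 5: select DJOV,MU (d=4); attach at lengths (2, 2); label the merged cluster DJMOUV
final tree: (((D:7/4,O:41/4):13/4,(J:-3/8,V:75/8):8):2,(M:1/6,U:17/6):2)
total length: 157/4

1/6,17/6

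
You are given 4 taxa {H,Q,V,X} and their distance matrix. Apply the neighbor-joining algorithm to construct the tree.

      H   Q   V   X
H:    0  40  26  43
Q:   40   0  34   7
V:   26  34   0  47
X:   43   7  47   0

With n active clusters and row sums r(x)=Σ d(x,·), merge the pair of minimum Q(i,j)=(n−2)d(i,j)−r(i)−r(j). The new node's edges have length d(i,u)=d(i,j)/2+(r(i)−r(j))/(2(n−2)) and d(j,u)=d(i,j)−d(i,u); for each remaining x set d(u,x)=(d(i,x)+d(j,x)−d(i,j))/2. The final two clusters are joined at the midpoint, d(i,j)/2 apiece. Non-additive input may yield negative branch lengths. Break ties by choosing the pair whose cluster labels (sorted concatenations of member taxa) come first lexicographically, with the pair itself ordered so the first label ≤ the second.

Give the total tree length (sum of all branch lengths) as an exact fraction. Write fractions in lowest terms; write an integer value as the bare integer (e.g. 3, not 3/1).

115/2

step 1: merge (H,V) at d=26, Q=-164; branch lengths H→27/2, V→25/2; new cluster HV
  updated: d(HV,Q)=24, d(HV,X)=32
step 2: merge (HV,Q) at d=24, Q=-63; branch lengths HV→49/2, Q→-1/2; new cluster HQV
  updated: d(HQV,X)=15/2
step 3: merge (HQV,X) at d=15/2; branch lengths HQV→15/4, X→15/4; new cluster HQVX
final tree: (((H:27/2,V:25/2):49/2,Q:-1/2):15/4,X:15/4)
total length: 115/2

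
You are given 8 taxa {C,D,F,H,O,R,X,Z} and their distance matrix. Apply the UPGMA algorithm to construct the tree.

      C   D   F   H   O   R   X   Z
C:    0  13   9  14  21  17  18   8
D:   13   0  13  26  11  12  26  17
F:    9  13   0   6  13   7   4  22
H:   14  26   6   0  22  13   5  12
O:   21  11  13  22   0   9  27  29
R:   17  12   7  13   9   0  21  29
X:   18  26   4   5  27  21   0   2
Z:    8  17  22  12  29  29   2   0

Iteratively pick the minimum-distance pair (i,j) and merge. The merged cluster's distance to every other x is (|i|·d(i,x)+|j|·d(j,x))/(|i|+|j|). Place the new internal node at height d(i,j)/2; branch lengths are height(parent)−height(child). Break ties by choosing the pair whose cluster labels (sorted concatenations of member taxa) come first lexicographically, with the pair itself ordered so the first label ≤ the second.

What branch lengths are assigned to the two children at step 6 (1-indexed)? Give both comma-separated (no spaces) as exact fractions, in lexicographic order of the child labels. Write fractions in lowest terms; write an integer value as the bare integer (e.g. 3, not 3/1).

49/8,3/4

1. join X+Z (d=2) ⇒ XZ; edges |X|=1, |Z|=1
  updated: d(C,XZ)=13, d(D,XZ)=43/2, d(F,XZ)=13, d(H,XZ)=17/2, d(O,XZ)=28, d(R,XZ)=25
2. join F+H (d=6) ⇒ FH; edges |F|=3, |H|=3
  updated: d(C,FH)=23/2, d(D,FH)=39/2, d(FH,O)=35/2, d(FH,R)=10, d(FH,XZ)=43/4
3. join O+R (d=9) ⇒ OR; edges |O|=9/2, |R|=9/2
  updated: d(C,OR)=19, d(D,OR)=23/2, d(FH,OR)=55/4, d(OR,XZ)=53/2
4. join FH+XZ (d=43/4) ⇒ FHXZ; edges |FH|=19/8, |XZ|=35/8
  updated: d(C,FHXZ)=49/4, d(D,FHXZ)=41/2, d(FHXZ,OR)=161/8
5. join D+OR (d=23/2) ⇒ DOR; edges |D|=23/4, |OR|=5/4
  updated: d(C,DOR)=17, d(DOR,FHXZ)=81/4
6. join C+FHXZ (d=49/4) ⇒ CFHXZ; edges |C|=49/8, |FHXZ|=3/4
  updated: d(CFHXZ,DOR)=98/5
7. join CFHXZ+DOR (d=98/5) ⇒ CDFHORXZ; edges |CFHXZ|=147/40, |DOR|=81/20
final tree: ((C:49/8,((F:3,H:3):19/8,(X:1,Z:1):35/8):3/4):147/40,(D:23/4,(O:9/2,R:9/2):5/4):81/20)
total length: 907/20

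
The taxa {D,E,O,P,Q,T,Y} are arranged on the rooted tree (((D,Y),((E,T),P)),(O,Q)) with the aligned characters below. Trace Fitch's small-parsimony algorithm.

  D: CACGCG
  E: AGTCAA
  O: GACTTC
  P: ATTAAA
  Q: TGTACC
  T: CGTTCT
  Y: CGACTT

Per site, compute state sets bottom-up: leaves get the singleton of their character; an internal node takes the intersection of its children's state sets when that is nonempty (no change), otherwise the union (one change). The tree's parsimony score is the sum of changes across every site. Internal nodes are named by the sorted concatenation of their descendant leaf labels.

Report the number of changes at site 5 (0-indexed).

4

[col 0] DY: children D:{C}, Y:{C} ∩→ {C}; cost 0
[col 0] ET: children E:{A}, T:{C} ∪→ {A,C}; cost 1
[col 0] EPT: children ET:{A,C}, P:{A} ∩→ {A}; cost 0
[col 0] DEPTY: children DY:{C}, EPT:{A} ∪→ {A,C}; cost 1
[col 0] OQ: children O:{G}, Q:{T} ∪→ {G,T}; cost 1
[col 0] DEOPQTY: children DEPTY:{A,C}, OQ:{G,T} ∪→ {A,C,G,T}; cost 1
[col 1] DY: children D:{A}, Y:{G} ∪→ {A,G}; cost 1
[col 1] ET: children E:{G}, T:{G} ∩→ {G}; cost 0
[col 1] EPT: children ET:{G}, P:{T} ∪→ {G,T}; cost 1
[col 1] DEPTY: children DY:{A,G}, EPT:{G,T} ∩→ {G}; cost 0
[col 1] OQ: children O:{A}, Q:{G} ∪→ {A,G}; cost 1
[col 1] DEOPQTY: children DEPTY:{G}, OQ:{A,G} ∩→ {G}; cost 0
[col 2] DY: children D:{C}, Y:{A} ∪→ {A,C}; cost 1
[col 2] ET: children E:{T}, T:{T} ∩→ {T}; cost 0
[col 2] EPT: children ET:{T}, P:{T} ∩→ {T}; cost 0
[col 2] DEPTY: children DY:{A,C}, EPT:{T} ∪→ {A,C,T}; cost 1
[col 2] OQ: children O:{C}, Q:{T} ∪→ {C,T}; cost 1
[col 2] DEOPQTY: children DEPTY:{A,C,T}, OQ:{C,T} ∩→ {C,T}; cost 0
[col 3] DY: children D:{G}, Y:{C} ∪→ {C,G}; cost 1
[col 3] ET: children E:{C}, T:{T} ∪→ {C,T}; cost 1
[col 3] EPT: children ET:{C,T}, P:{A} ∪→ {A,C,T}; cost 1
[col 3] DEPTY: children DY:{C,G}, EPT:{A,C,T} ∩→ {C}; cost 0
[col 3] OQ: children O:{T}, Q:{A} ∪→ {A,T}; cost 1
[col 3] DEOPQTY: children DEPTY:{C}, OQ:{A,T} ∪→ {A,C,T}; cost 1
[col 4] DY: children D:{C}, Y:{T} ∪→ {C,T}; cost 1
[col 4] ET: children E:{A}, T:{C} ∪→ {A,C}; cost 1
[col 4] EPT: children ET:{A,C}, P:{A} ∩→ {A}; cost 0
[col 4] DEPTY: children DY:{C,T}, EPT:{A} ∪→ {A,C,T}; cost 1
[col 4] OQ: children O:{T}, Q:{C} ∪→ {C,T}; cost 1
[col 4] DEOPQTY: children DEPTY:{A,C,T}, OQ:{C,T} ∩→ {C,T}; cost 0
[col 5] DY: children D:{G}, Y:{T} ∪→ {G,T}; cost 1
[col 5] ET: children E:{A}, T:{T} ∪→ {A,T}; cost 1
[col 5] EPT: children ET:{A,T}, P:{A} ∩→ {A}; cost 0
[col 5] DEPTY: children DY:{G,T}, EPT:{A} ∪→ {A,G,T}; cost 1
[col 5] OQ: children O:{C}, Q:{C} ∩→ {C}; cost 0
[col 5] DEOPQTY: children DEPTY:{A,G,T}, OQ:{C} ∪→ {A,C,G,T}; cost 1
per-site changes: [4, 3, 3, 5, 4, 4]; total = 23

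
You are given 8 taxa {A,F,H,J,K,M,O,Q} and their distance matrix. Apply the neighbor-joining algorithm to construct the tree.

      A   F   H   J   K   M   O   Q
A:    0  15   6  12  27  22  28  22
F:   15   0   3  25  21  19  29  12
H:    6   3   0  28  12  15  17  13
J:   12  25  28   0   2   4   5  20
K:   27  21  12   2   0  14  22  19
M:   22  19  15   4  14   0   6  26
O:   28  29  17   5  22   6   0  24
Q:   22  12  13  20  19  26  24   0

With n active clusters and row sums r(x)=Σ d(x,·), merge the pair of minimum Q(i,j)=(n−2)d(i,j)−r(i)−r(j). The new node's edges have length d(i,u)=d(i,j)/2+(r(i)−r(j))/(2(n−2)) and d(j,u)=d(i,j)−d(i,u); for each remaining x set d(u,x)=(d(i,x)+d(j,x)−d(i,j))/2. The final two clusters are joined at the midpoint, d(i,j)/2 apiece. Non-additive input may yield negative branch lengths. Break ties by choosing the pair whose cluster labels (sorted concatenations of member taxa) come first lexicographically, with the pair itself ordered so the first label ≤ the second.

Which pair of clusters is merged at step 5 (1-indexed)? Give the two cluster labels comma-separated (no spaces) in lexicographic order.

A,H

1. join J+K (d=2, Q=-201) ⇒ JK; edges |J|=-3/4, |K|=11/4
  updated: d(A,JK)=37/2, d(F,JK)=22, d(H,JK)=19, d(JK,M)=8, d(JK,O)=25/2, d(JK,Q)=37/2
2. join M+O (d=6, Q=-365/2) ⇒ MO; edges |M|=19/20, |O|=101/20
  updated: d(A,MO)=22, d(F,MO)=21, d(H,MO)=13, d(JK,MO)=29/4, d(MO,Q)=22
3. join JK+MO (d=29/4, Q=-283/2) ⇒ JKMO; edges |JK|=29/8, |MO|=29/8
  updated: d(A,JKMO)=133/8, d(F,JKMO)=143/8, d(H,JKMO)=99/8, d(JKMO,Q)=133/8
4. join JKMO+Q (d=133/8, Q=-309/4) ⇒ JKMOQ; edges |JKMO|=199/24, |Q|=25/3
  updated: d(A,JKMOQ)=11, d(F,JKMOQ)=53/8, d(H,JKMOQ)=35/8
5. join A+H (d=6, Q=-267/8) ⇒ AH; edges |A|=245/32, |H|=-53/32
  updated: d(AH,F)=6, d(AH,JKMOQ)=75/16
6. join AH+F (d=6, Q=-277/16) ⇒ AFH; edges |AH|=65/32, |F|=127/32
  updated: d(AFH,JKMOQ)=85/32
7. join AFH+JKMOQ (d=85/32) ⇒ AFHJKMOQ; edges |AFH|=85/64, |JKMOQ|=85/64
final tree: (((A:245/32,H:-53/32):65/32,F:127/32):85/64,(((J:-3/4,K:11/4):29/8,(M:19/20,O:101/20):29/8):199/24,Q:25/3):85/64)
total length: 1489/32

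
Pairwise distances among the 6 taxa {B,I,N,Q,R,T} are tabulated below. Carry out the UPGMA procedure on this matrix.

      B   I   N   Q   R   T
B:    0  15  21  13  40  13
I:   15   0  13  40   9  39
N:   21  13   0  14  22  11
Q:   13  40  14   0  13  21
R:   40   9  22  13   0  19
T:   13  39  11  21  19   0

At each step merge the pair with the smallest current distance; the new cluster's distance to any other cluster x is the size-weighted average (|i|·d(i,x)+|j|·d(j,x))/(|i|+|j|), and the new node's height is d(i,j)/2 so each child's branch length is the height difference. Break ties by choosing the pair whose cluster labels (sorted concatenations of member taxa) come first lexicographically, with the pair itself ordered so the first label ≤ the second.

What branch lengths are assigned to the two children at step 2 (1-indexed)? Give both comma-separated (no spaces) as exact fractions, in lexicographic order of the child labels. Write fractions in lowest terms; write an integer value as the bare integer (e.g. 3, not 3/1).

iteration 1: select I,R (d=9); attach at lengths (9/2, 9/2); label the merged cluster IR
  updated: d(B,IR)=55/2, d(IR,N)=35/2, d(IR,Q)=53/2, d(IR,T)=29
iteration 2: select N,T (d=11); attach at lengths (11/2, 11/2); label the merged cluster NT
  updated: d(B,NT)=17, d(IR,NT)=93/4, d(NT,Q)=35/2
iteration 3: select B,Q (d=13); attach at lengths (13/2, 13/2); label the merged cluster BQ
  updated: d(BQ,IR)=27, d(BQ,NT)=69/4
iteration 4: select BQ,NT (d=69/4); attach at lengths (17/8, 25/8); label the merged cluster BNQT
  updated: d(BNQT,IR)=201/8
iteration 5: select BNQT,IR (d=201/8); attach at lengths (63/16, 129/16); label the merged cluster BINQRT
final tree: (((B:13/2,Q:13/2):17/8,(N:11/2,T:11/2):25/8):63/16,(I:9/2,R:9/2):129/16)
total length: 201/4

11/2,11/2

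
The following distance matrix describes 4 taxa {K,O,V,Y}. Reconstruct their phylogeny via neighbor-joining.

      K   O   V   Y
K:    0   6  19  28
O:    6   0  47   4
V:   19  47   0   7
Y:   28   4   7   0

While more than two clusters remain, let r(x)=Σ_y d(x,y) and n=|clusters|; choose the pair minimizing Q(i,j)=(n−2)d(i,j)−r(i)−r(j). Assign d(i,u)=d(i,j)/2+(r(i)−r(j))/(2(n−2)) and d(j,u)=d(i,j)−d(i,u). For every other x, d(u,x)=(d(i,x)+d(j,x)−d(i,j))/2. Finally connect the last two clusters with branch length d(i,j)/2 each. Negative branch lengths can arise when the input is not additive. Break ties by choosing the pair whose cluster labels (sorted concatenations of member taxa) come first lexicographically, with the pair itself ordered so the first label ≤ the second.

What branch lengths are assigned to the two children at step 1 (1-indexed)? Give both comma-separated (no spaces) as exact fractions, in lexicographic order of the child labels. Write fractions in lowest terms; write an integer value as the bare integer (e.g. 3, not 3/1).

iteration 1: select K,O (d=6, Q=-98); attach at lengths (2, 4); label the merged cluster KO
  updated: d(KO,V)=30, d(KO,Y)=13
iteration 2: select KO,V (d=30, Q=-50); attach at lengths (18, 12); label the merged cluster KOV
  updated: d(KOV,Y)=-5
iteration 3: select KOV,Y (d=-5); attach at lengths (-5/2, -5/2); label the merged cluster KOVY
final tree: (((K:2,O:4):18,V:12):-5/2,Y:-5/2)
total length: 31

2,4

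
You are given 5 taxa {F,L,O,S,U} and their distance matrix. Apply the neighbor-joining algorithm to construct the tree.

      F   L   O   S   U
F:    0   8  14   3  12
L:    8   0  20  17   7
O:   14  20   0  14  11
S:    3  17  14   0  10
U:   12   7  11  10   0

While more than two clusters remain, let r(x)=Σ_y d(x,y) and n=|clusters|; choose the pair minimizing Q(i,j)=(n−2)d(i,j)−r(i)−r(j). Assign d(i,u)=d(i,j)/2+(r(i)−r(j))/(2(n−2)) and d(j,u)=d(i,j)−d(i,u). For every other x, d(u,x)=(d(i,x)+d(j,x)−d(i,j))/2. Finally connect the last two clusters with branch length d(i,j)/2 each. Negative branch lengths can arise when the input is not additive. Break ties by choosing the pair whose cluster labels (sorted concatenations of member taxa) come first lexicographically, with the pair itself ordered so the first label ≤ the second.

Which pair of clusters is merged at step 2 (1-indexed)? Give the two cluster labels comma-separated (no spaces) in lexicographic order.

FS,O

iteration 1: select F,S (d=3, Q=-72); attach at lengths (1/3, 8/3); label the merged cluster FS
  updated: d(FS,L)=11, d(FS,O)=25/2, d(FS,U)=19/2
iteration 2: select FS,O (d=25/2, Q=-103/2); attach at lengths (29/8, 71/8); label the merged cluster FOS
  updated: d(FOS,L)=37/4, d(FOS,U)=4
iteration 3: select FOS,L (d=37/4, Q=-81/4); attach at lengths (25/8, 49/8); label the merged cluster FLOS
  updated: d(FLOS,U)=7/8
iteration 4: select FLOS,U (d=7/8); attach at lengths (7/16, 7/16); label the merged cluster FLOSU
final tree: ((((F:1/3,S:8/3):29/8,O:71/8):25/8,L:49/8):7/16,U:7/16)
total length: 205/8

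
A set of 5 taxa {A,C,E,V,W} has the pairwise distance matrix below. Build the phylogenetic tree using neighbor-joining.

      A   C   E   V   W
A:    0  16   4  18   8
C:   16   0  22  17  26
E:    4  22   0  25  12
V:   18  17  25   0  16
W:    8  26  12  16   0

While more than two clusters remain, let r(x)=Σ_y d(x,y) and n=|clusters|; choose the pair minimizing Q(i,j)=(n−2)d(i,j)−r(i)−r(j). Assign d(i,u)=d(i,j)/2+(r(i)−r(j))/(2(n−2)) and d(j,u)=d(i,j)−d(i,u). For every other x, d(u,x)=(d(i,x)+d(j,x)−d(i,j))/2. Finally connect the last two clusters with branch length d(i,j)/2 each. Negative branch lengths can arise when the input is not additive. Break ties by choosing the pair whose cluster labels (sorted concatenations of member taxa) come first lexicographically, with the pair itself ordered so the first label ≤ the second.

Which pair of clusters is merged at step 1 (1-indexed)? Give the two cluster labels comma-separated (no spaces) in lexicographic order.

C,V

1. join C+V (d=17, Q=-106) ⇒ CV; edges |C|=28/3, |V|=23/3
  updated: d(A,CV)=17/2, d(CV,E)=15, d(CV,W)=25/2
2. join A+E (d=4, Q=-87/2) ⇒ AE; edges |A|=-5/8, |E|=37/8
  updated: d(AE,CV)=39/4, d(AE,W)=8
3. join AE+CV (d=39/4, Q=-121/4) ⇒ ACEV; edges |AE|=21/8, |CV|=57/8
  updated: d(ACEV,W)=43/8
4. join ACEV+W (d=43/8) ⇒ ACEVW; edges |ACEV|=43/16, |W|=43/16
final tree: (((A:-5/8,E:37/8):21/8,(C:28/3,V:23/3):57/8):43/16,W:43/16)
total length: 289/8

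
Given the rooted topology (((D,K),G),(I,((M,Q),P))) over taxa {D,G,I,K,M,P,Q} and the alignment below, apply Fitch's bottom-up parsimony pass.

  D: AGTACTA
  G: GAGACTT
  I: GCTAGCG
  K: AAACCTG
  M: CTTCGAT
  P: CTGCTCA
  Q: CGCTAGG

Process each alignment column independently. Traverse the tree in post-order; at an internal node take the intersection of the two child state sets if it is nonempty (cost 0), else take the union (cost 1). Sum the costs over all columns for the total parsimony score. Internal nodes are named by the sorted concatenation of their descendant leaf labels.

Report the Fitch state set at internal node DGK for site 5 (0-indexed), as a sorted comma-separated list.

site 0, node DK: D={A} ∩ K={A} → {A} (+0)
site 0, node DGK: DK={A} ∪ G={G} → {A,G} (+1)
site 0, node MQ: M={C} ∩ Q={C} → {C} (+0)
site 0, node MPQ: MQ={C} ∩ P={C} → {C} (+0)
site 0, node IMPQ: I={G} ∪ MPQ={C} → {C,G} (+1)
site 0, node DGIKMPQ: DGK={A,G} ∩ IMPQ={C,G} → {G} (+0)
site 1, node DK: D={G} ∪ K={A} → {A,G} (+1)
site 1, node DGK: DK={A,G} ∩ G={A} → {A} (+0)
site 1, node MQ: M={T} ∪ Q={G} → {G,T} (+1)
site 1, node MPQ: MQ={G,T} ∩ P={T} → {T} (+0)
site 1, node IMPQ: I={C} ∪ MPQ={T} → {C,T} (+1)
site 1, node DGIKMPQ: DGK={A} ∪ IMPQ={C,T} → {A,C,T} (+1)
site 2, node DK: D={T} ∪ K={A} → {A,T} (+1)
site 2, node DGK: DK={A,T} ∪ G={G} → {A,G,T} (+1)
site 2, node MQ: M={T} ∪ Q={C} → {C,T} (+1)
site 2, node MPQ: MQ={C,T} ∪ P={G} → {C,G,T} (+1)
site 2, node IMPQ: I={T} ∩ MPQ={C,G,T} → {T} (+0)
site 2, node DGIKMPQ: DGK={A,G,T} ∩ IMPQ={T} → {T} (+0)
site 3, node DK: D={A} ∪ K={C} → {A,C} (+1)
site 3, node DGK: DK={A,C} ∩ G={A} → {A} (+0)
site 3, node MQ: M={C} ∪ Q={T} → {C,T} (+1)
site 3, node MPQ: MQ={C,T} ∩ P={C} → {C} (+0)
site 3, node IMPQ: I={A} ∪ MPQ={C} → {A,C} (+1)
site 3, node DGIKMPQ: DGK={A} ∩ IMPQ={A,C} → {A} (+0)
site 4, node DK: D={C} ∩ K={C} → {C} (+0)
site 4, node DGK: DK={C} ∩ G={C} → {C} (+0)
site 4, node MQ: M={G} ∪ Q={A} → {A,G} (+1)
site 4, node MPQ: MQ={A,G} ∪ P={T} → {A,G,T} (+1)
site 4, node IMPQ: I={G} ∩ MPQ={A,G,T} → {G} (+0)
site 4, node DGIKMPQ: DGK={C} ∪ IMPQ={G} → {C,G} (+1)
site 5, node DK: D={T} ∩ K={T} → {T} (+0)
site 5, node DGK: DK={T} ∩ G={T} → {T} (+0)
site 5, node MQ: M={A} ∪ Q={G} → {A,G} (+1)
site 5, node MPQ: MQ={A,G} ∪ P={C} → {A,C,G} (+1)
site 5, node IMPQ: I={C} ∩ MPQ={A,C,G} → {C} (+0)
site 5, node DGIKMPQ: DGK={T} ∪ IMPQ={C} → {C,T} (+1)
site 6, node DK: D={A} ∪ K={G} → {A,G} (+1)
site 6, node DGK: DK={A,G} ∪ G={T} → {A,G,T} (+1)
site 6, node MQ: M={T} ∪ Q={G} → {G,T} (+1)
site 6, node MPQ: MQ={G,T} ∪ P={A} → {A,G,T} (+1)
site 6, node IMPQ: I={G} ∩ MPQ={A,G,T} → {G} (+0)
site 6, node DGIKMPQ: DGK={A,G,T} ∩ IMPQ={G} → {G} (+0)
per-site changes: [2, 4, 4, 3, 3, 3, 4]; total = 23

T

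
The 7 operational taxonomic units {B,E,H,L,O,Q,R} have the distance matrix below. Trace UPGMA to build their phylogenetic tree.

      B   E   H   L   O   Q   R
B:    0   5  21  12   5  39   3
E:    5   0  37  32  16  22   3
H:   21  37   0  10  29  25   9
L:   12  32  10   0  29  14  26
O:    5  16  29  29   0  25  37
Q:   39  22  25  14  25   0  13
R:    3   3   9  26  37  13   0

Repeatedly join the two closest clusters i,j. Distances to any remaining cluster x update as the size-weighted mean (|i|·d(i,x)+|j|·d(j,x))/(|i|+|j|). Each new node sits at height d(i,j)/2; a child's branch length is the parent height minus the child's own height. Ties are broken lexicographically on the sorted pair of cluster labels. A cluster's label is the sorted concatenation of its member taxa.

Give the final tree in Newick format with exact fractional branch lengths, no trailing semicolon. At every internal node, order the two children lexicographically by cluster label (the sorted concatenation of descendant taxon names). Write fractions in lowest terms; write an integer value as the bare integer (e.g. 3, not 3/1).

1. join B+R (d=3) ⇒ BR; edges |B|=3/2, |R|=3/2
  updated: d(BR,E)=4, d(BR,H)=15, d(BR,L)=19, d(BR,O)=21, d(BR,Q)=26
2. join BR+E (d=4) ⇒ BER; edges |BR|=1/2, |E|=2
  updated: d(BER,H)=67/3, d(BER,L)=70/3, d(BER,O)=58/3, d(BER,Q)=74/3
3. join H+L (d=10) ⇒ HL; edges |H|=5, |L|=5
  updated: d(BER,HL)=137/6, d(HL,O)=29, d(HL,Q)=39/2
4. join BER+O (d=58/3) ⇒ BEOR; edges |BER|=23/3, |O|=29/3
  updated: d(BEOR,HL)=195/8, d(BEOR,Q)=99/4
5. join HL+Q (d=39/2) ⇒ HLQ; edges |HL|=19/4, |Q|=39/4
  updated: d(BEOR,HLQ)=49/2
6. join BEOR+HLQ (d=49/2) ⇒ BEHLOQR; edges |BEOR|=31/12, |HLQ|=5/2
final tree: ((((B:3/2,R:3/2):1/2,E:2):23/3,O:29/3):31/12,((H:5,L:5):19/4,Q:39/4):5/2)
total length: 629/12

((((B:3/2,R:3/2):1/2,E:2):23/3,O:29/3):31/12,((H:5,L:5):19/4,Q:39/4):5/2)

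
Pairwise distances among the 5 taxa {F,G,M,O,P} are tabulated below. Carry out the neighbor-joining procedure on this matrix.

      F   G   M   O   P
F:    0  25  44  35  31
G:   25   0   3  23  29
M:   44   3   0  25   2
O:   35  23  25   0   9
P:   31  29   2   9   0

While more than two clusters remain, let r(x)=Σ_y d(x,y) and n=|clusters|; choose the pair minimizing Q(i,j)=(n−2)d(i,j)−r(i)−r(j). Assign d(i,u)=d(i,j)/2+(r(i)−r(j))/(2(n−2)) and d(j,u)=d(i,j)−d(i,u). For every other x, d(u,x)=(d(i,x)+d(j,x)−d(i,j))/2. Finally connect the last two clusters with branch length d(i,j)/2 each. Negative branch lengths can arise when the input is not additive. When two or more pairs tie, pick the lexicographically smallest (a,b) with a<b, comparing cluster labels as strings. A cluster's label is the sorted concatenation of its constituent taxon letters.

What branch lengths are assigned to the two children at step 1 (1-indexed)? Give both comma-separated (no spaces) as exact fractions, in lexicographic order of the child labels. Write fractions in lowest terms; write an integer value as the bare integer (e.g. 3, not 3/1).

1. join G+M (d=3, Q=-145) ⇒ GM; edges |G|=5/2, |M|=1/2
  updated: d(F,GM)=33, d(GM,O)=45/2, d(GM,P)=14
2. join F+GM (d=33, Q=-205/2) ⇒ FGM; edges |F|=191/8, |GM|=73/8
  updated: d(FGM,O)=49/4, d(FGM,P)=6
3. join FGM+O (d=49/4, Q=-109/4) ⇒ FGMO; edges |FGM|=37/8, |O|=61/8
  updated: d(FGMO,P)=11/8
4. join FGMO+P (d=11/8) ⇒ FGMOP; edges |FGMO|=11/16, |P|=11/16
final tree: (((F:191/8,(G:5/2,M:1/2):73/8):37/8,O:61/8):11/16,P:11/16)
total length: 397/8

5/2,1/2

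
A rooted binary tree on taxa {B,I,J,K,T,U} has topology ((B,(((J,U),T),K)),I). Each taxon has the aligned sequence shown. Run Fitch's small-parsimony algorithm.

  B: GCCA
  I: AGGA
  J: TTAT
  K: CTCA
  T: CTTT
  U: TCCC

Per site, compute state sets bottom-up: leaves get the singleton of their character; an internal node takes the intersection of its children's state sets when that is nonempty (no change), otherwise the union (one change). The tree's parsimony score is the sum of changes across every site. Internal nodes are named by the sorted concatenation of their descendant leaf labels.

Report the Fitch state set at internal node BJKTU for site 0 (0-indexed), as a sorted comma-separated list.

C,G

site 0, node JU: J={T} ∩ U={T} → {T} (+0)
site 0, node JTU: JU={T} ∪ T={C} → {C,T} (+1)
site 0, node JKTU: JTU={C,T} ∩ K={C} → {C} (+0)
site 0, node BJKTU: B={G} ∪ JKTU={C} → {C,G} (+1)
site 0, node BIJKTU: BJKTU={C,G} ∪ I={A} → {A,C,G} (+1)
site 1, node JU: J={T} ∪ U={C} → {C,T} (+1)
site 1, node JTU: JU={C,T} ∩ T={T} → {T} (+0)
site 1, node JKTU: JTU={T} ∩ K={T} → {T} (+0)
site 1, node BJKTU: B={C} ∪ JKTU={T} → {C,T} (+1)
site 1, node BIJKTU: BJKTU={C,T} ∪ I={G} → {C,G,T} (+1)
site 2, node JU: J={A} ∪ U={C} → {A,C} (+1)
site 2, node JTU: JU={A,C} ∪ T={T} → {A,C,T} (+1)
site 2, node JKTU: JTU={A,C,T} ∩ K={C} → {C} (+0)
site 2, node BJKTU: B={C} ∩ JKTU={C} → {C} (+0)
site 2, node BIJKTU: BJKTU={C} ∪ I={G} → {C,G} (+1)
site 3, node JU: J={T} ∪ U={C} → {C,T} (+1)
site 3, node JTU: JU={C,T} ∩ T={T} → {T} (+0)
site 3, node JKTU: JTU={T} ∪ K={A} → {A,T} (+1)
site 3, node BJKTU: B={A} ∩ JKTU={A,T} → {A} (+0)
site 3, node BIJKTU: BJKTU={A} ∩ I={A} → {A} (+0)
per-site changes: [3, 3, 3, 2]; total = 11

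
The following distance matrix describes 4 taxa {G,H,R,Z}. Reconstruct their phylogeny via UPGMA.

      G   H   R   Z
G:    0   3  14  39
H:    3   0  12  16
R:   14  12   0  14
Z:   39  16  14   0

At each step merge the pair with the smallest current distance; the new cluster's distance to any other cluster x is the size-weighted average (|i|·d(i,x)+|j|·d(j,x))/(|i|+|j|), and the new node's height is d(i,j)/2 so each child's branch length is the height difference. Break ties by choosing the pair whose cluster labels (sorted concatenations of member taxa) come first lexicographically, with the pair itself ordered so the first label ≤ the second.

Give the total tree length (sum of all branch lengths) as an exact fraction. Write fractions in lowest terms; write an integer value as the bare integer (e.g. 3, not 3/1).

step 1: merge (G,H) at d=3; branch lengths G→3/2, H→3/2; new cluster GH
  updated: d(GH,R)=13, d(GH,Z)=55/2
step 2: merge (GH,R) at d=13; branch lengths GH→5, R→13/2; new cluster GHR
  updated: d(GHR,Z)=23
step 3: merge (GHR,Z) at d=23; branch lengths GHR→5, Z→23/2; new cluster GHRZ
final tree: (((G:3/2,H:3/2):5,R:13/2):5,Z:23/2)
total length: 31

31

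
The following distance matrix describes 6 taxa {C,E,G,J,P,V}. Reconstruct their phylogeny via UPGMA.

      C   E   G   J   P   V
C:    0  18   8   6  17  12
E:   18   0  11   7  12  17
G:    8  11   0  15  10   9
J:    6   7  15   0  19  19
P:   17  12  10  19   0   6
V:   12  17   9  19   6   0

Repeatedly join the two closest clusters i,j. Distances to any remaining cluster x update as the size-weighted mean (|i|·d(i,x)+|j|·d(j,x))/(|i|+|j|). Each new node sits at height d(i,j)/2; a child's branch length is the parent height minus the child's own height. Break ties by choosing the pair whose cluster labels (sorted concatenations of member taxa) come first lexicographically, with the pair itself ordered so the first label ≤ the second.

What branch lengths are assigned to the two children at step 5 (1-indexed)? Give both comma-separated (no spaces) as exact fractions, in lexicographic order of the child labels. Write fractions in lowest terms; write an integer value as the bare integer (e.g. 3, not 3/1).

35/36,89/36

step 1: merge (C,J) at d=6; branch lengths C→3, J→3; new cluster CJ
  updated: d(CJ,E)=25/2, d(CJ,G)=23/2, d(CJ,P)=18, d(CJ,V)=31/2
step 2: merge (P,V) at d=6; branch lengths P→3, V→3; new cluster PV
  updated: d(CJ,PV)=67/4, d(E,PV)=29/2, d(G,PV)=19/2
step 3: merge (G,PV) at d=19/2; branch lengths G→19/4, PV→7/4; new cluster GPV
  updated: d(CJ,GPV)=15, d(E,GPV)=40/3
step 4: merge (CJ,E) at d=25/2; branch lengths CJ→13/4, E→25/4; new cluster CEJ
  updated: d(CEJ,GPV)=130/9
step 5: merge (CEJ,GPV) at d=130/9; branch lengths CEJ→35/36, GPV→89/36; new cluster CEGJPV
final tree: (((C:3,J:3):13/4,E:25/4):35/36,(G:19/4,(P:3,V:3):7/4):89/36)
total length: 283/9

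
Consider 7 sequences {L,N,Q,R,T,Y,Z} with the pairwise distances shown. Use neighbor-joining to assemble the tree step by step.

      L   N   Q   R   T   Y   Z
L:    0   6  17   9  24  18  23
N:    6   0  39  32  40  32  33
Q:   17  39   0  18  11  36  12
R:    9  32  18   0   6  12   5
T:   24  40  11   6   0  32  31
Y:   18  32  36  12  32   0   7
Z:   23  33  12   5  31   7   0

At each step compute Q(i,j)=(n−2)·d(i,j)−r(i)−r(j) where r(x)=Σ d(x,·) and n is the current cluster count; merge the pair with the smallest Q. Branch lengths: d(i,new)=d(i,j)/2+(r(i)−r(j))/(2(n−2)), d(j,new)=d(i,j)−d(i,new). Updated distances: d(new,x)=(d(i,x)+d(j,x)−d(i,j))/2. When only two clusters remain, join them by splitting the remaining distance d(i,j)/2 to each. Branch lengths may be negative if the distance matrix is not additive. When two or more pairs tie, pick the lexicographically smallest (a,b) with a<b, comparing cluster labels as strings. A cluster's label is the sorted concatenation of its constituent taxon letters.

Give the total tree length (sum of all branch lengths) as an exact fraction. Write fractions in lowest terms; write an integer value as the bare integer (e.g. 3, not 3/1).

step 1: merge (L,N) at d=6, Q=-249; branch lengths L→-11/2, N→23/2; new cluster LN
  updated: d(LN,Q)=25, d(LN,R)=35/2, d(LN,T)=29, d(LN,Y)=22, d(LN,Z)=25
step 2: merge (Q,T) at d=11, Q=-167; branch lengths Q→37/8, T→51/8; new cluster QT
  updated: d(LN,QT)=43/2, d(QT,R)=13/2, d(QT,Y)=57/2, d(QT,Z)=16
step 3: merge (Y,Z) at d=7, Q=-203/2; branch lengths Y→25/4, Z→3/4; new cluster YZ
  updated: d(LN,YZ)=20, d(QT,YZ)=75/4, d(R,YZ)=5
step 4: merge (LN,QT) at d=43/2, Q=-251/4; branch lengths LN→221/16, QT→123/16; new cluster LNQT
  updated: d(LNQT,R)=5/4, d(LNQT,YZ)=69/8
step 5: merge (LNQT,R) at d=5/4, Q=-119/8; branch lengths LNQT→39/16, R→-19/16; new cluster LNQRT
  updated: d(LNQRT,YZ)=99/16
step 6: merge (LNQRT,YZ) at d=99/16; branch lengths LNQRT→99/32, YZ→99/32; new cluster LNQRTYZ
final tree: ((((L:-11/2,N:23/2):221/16,(Q:37/8,T:51/8):123/16):39/16,R:-19/16):99/32,(Y:25/4,Z:3/4):99/32)
total length: 847/16

847/16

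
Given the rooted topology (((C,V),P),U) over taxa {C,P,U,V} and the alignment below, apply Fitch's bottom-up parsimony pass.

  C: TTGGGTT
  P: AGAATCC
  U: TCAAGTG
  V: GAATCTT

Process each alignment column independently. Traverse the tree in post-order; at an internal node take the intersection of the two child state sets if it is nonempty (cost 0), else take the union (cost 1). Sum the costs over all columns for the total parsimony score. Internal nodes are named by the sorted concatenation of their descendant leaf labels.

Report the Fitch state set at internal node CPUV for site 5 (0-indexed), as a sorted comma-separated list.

T

[col 0] CV: children C:{T}, V:{G} ∪→ {G,T}; cost 1
[col 0] CPV: children CV:{G,T}, P:{A} ∪→ {A,G,T}; cost 1
[col 0] CPUV: children CPV:{A,G,T}, U:{T} ∩→ {T}; cost 0
[col 1] CV: children C:{T}, V:{A} ∪→ {A,T}; cost 1
[col 1] CPV: children CV:{A,T}, P:{G} ∪→ {A,G,T}; cost 1
[col 1] CPUV: children CPV:{A,G,T}, U:{C} ∪→ {A,C,G,T}; cost 1
[col 2] CV: children C:{G}, V:{A} ∪→ {A,G}; cost 1
[col 2] CPV: children CV:{A,G}, P:{A} ∩→ {A}; cost 0
[col 2] CPUV: children CPV:{A}, U:{A} ∩→ {A}; cost 0
[col 3] CV: children C:{G}, V:{T} ∪→ {G,T}; cost 1
[col 3] CPV: children CV:{G,T}, P:{A} ∪→ {A,G,T}; cost 1
[col 3] CPUV: children CPV:{A,G,T}, U:{A} ∩→ {A}; cost 0
[col 4] CV: children C:{G}, V:{C} ∪→ {C,G}; cost 1
[col 4] CPV: children CV:{C,G}, P:{T} ∪→ {C,G,T}; cost 1
[col 4] CPUV: children CPV:{C,G,T}, U:{G} ∩→ {G}; cost 0
[col 5] CV: children C:{T}, V:{T} ∩→ {T}; cost 0
[col 5] CPV: children CV:{T}, P:{C} ∪→ {C,T}; cost 1
[col 5] CPUV: children CPV:{C,T}, U:{T} ∩→ {T}; cost 0
[col 6] CV: children C:{T}, V:{T} ∩→ {T}; cost 0
[col 6] CPV: children CV:{T}, P:{C} ∪→ {C,T}; cost 1
[col 6] CPUV: children CPV:{C,T}, U:{G} ∪→ {C,G,T}; cost 1
per-site changes: [2, 3, 1, 2, 2, 1, 2]; total = 13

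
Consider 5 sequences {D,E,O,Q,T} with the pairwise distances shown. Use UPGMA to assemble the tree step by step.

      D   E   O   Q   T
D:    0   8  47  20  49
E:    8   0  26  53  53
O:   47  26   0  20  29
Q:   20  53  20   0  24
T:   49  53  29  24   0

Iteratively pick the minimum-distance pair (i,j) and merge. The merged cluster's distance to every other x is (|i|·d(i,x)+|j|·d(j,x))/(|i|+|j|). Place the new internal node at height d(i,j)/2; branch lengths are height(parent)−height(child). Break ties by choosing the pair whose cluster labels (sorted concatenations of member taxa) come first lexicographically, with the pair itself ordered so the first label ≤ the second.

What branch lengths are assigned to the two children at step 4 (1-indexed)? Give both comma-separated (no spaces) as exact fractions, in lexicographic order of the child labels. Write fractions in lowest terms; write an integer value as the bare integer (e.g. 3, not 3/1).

iteration 1: select D,E (d=8); attach at lengths (4, 4); label the merged cluster DE
  updated: d(DE,O)=73/2, d(DE,Q)=73/2, d(DE,T)=51
iteration 2: select O,Q (d=20); attach at lengths (10, 10); label the merged cluster OQ
  updated: d(DE,OQ)=73/2, d(OQ,T)=53/2
iteration 3: select OQ,T (d=53/2); attach at lengths (13/4, 53/4); label the merged cluster OQT
  updated: d(DE,OQT)=124/3
iteration 4: select DE,OQT (d=124/3); attach at lengths (50/3, 89/12); label the merged cluster DEOQT
final tree: ((D:4,E:4):50/3,((O:10,Q:10):13/4,T:53/4):89/12)
total length: 823/12

50/3,89/12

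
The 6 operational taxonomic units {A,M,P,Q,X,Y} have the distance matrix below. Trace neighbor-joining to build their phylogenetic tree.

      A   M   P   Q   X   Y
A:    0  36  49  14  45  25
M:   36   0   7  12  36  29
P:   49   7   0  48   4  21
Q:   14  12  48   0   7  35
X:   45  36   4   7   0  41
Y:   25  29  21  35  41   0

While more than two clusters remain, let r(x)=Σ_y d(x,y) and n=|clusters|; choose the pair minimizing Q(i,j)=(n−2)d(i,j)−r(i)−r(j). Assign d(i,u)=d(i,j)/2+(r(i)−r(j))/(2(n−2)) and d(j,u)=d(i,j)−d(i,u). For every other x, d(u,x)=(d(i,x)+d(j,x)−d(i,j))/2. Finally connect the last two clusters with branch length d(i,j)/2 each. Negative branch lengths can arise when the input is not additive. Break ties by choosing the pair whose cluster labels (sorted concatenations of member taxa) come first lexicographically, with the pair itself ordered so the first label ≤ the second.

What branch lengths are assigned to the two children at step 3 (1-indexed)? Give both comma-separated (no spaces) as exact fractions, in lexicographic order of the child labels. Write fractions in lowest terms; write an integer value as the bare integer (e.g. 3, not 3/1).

133/16,235/16

1. join P+X (d=4, Q=-246) ⇒ PX; edges |P|=3/2, |X|=5/2
  updated: d(A,PX)=45, d(M,PX)=39/2, d(PX,Q)=51/2, d(PX,Y)=29
2. join A+Q (d=14, Q=-329/2) ⇒ AQ; edges |A|=151/12, |Q|=17/12
  updated: d(AQ,M)=17, d(AQ,PX)=113/4, d(AQ,Y)=23
3. join AQ+Y (d=23, Q=-413/4) ⇒ AQY; edges |AQ|=133/16, |Y|=235/16
  updated: d(AQY,M)=23/2, d(AQY,PX)=137/8
4. join AQY+M (d=23/2, Q=-385/8) ⇒ AMQY; edges |AQY|=73/16, |M|=111/16
  updated: d(AMQY,PX)=201/16
5. join AMQY+PX (d=201/16) ⇒ AMPQXY; edges |AMQY|=201/32, |PX|=201/32
final tree: ((((A:151/12,Q:17/12):133/16,Y:235/16):73/16,M:111/16):201/32,(P:3/2,X:5/2):201/32)
total length: 1041/16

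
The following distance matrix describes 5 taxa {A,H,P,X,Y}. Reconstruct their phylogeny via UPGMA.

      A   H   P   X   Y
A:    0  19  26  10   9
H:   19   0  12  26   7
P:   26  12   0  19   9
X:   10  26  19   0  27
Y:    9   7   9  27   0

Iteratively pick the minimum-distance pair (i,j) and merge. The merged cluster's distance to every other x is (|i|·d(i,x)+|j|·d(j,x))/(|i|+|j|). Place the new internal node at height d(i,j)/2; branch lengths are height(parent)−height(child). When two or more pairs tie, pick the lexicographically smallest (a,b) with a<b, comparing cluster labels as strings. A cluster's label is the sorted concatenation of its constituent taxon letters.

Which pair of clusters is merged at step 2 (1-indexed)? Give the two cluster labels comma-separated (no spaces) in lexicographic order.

A,X

iteration 1: select H,Y (d=7); attach at lengths (7/2, 7/2); label the merged cluster HY
  updated: d(A,HY)=14, d(HY,P)=21/2, d(HY,X)=53/2
iteration 2: select A,X (d=10); attach at lengths (5, 5); label the merged cluster AX
  updated: d(AX,HY)=81/4, d(AX,P)=45/2
iteration 3: select HY,P (d=21/2); attach at lengths (7/4, 21/4); label the merged cluster HPY
  updated: d(AX,HPY)=21
iteration 4: select AX,HPY (d=21); attach at lengths (11/2, 21/4); label the merged cluster AHPXY
final tree: ((A:5,X:5):11/2,((H:7/2,Y:7/2):7/4,P:21/4):21/4)
total length: 139/4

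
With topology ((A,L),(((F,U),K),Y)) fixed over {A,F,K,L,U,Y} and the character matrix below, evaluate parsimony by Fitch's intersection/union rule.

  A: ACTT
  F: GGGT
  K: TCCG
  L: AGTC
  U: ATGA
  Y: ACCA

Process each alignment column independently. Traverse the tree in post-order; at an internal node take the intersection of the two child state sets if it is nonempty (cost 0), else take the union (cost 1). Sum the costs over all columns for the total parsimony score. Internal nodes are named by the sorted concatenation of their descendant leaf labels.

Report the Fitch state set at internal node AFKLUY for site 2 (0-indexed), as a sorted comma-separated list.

C,T

[col 0] AL: children A:{A}, L:{A} ∩→ {A}; cost 0
[col 0] FU: children F:{G}, U:{A} ∪→ {A,G}; cost 1
[col 0] FKU: children FU:{A,G}, K:{T} ∪→ {A,G,T}; cost 1
[col 0] FKUY: children FKU:{A,G,T}, Y:{A} ∩→ {A}; cost 0
[col 0] AFKLUY: children AL:{A}, FKUY:{A} ∩→ {A}; cost 0
[col 1] AL: children A:{C}, L:{G} ∪→ {C,G}; cost 1
[col 1] FU: children F:{G}, U:{T} ∪→ {G,T}; cost 1
[col 1] FKU: children FU:{G,T}, K:{C} ∪→ {C,G,T}; cost 1
[col 1] FKUY: children FKU:{C,G,T}, Y:{C} ∩→ {C}; cost 0
[col 1] AFKLUY: children AL:{C,G}, FKUY:{C} ∩→ {C}; cost 0
[col 2] AL: children A:{T}, L:{T} ∩→ {T}; cost 0
[col 2] FU: children F:{G}, U:{G} ∩→ {G}; cost 0
[col 2] FKU: children FU:{G}, K:{C} ∪→ {C,G}; cost 1
[col 2] FKUY: children FKU:{C,G}, Y:{C} ∩→ {C}; cost 0
[col 2] AFKLUY: children AL:{T}, FKUY:{C} ∪→ {C,T}; cost 1
[col 3] AL: children A:{T}, L:{C} ∪→ {C,T}; cost 1
[col 3] FU: children F:{T}, U:{A} ∪→ {A,T}; cost 1
[col 3] FKU: children FU:{A,T}, K:{G} ∪→ {A,G,T}; cost 1
[col 3] FKUY: children FKU:{A,G,T}, Y:{A} ∩→ {A}; cost 0
[col 3] AFKLUY: children AL:{C,T}, FKUY:{A} ∪→ {A,C,T}; cost 1
per-site changes: [2, 3, 2, 4]; total = 11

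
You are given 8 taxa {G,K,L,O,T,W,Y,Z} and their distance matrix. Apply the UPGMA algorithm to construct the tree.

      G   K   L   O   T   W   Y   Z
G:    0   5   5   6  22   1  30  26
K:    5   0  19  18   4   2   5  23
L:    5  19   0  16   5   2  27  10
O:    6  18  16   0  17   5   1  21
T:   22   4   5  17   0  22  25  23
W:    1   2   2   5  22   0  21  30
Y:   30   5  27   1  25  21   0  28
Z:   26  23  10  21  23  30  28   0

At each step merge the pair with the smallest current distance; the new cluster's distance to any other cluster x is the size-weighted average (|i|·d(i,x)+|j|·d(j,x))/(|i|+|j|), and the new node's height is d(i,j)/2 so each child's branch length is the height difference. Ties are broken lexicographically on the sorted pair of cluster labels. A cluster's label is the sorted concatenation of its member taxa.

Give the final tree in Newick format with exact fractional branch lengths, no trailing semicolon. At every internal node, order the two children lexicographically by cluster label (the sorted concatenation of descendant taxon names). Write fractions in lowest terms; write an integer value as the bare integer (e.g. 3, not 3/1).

iteration 1: select G,W (d=1); attach at lengths (1/2, 1/2); label the merged cluster GW
  updated: d(GW,K)=7/2, d(GW,L)=7/2, d(GW,O)=11/2, d(GW,T)=22, d(GW,Y)=51/2, d(GW,Z)=28
iteration 2: select O,Y (d=1); attach at lengths (1/2, 1/2); label the merged cluster OY
  updated: d(GW,OY)=31/2, d(K,OY)=23/2, d(L,OY)=43/2, d(OY,T)=21, d(OY,Z)=49/2
iteration 3: select GW,K (d=7/2); attach at lengths (5/4, 7/4); label the merged cluster GKW
  updated: d(GKW,L)=26/3, d(GKW,OY)=85/6, d(GKW,T)=16, d(GKW,Z)=79/3
iteration 4: select L,T (d=5); attach at lengths (5/2, 5/2); label the merged cluster LT
  updated: d(GKW,LT)=37/3, d(LT,OY)=85/4, d(LT,Z)=33/2
iteration 5: select GKW,LT (d=37/3); attach at lengths (53/12, 11/3); label the merged cluster GKLTW
  updated: d(GKLTW,OY)=17, d(GKLTW,Z)=112/5
iteration 6: select GKLTW,OY (d=17); attach at lengths (7/3, 8); label the merged cluster GKLOTWY
  updated: d(GKLOTWY,Z)=23
iteration 7: select GKLOTWY,Z (d=23); attach at lengths (3, 23/2); label the merged cluster GKLOTWYZ
final tree: (((((G:1/2,W:1/2):5/4,K:7/4):53/12,(L:5/2,T:5/2):11/3):7/3,(O:1/2,Y:1/2):8):3,Z:23/2)
total length: 515/12

(((((G:1/2,W:1/2):5/4,K:7/4):53/12,(L:5/2,T:5/2):11/3):7/3,(O:1/2,Y:1/2):8):3,Z:23/2)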